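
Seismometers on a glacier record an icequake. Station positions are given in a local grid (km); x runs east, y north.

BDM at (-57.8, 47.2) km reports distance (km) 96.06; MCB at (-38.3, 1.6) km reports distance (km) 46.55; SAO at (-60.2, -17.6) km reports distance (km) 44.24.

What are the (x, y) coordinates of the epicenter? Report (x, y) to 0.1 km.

x ≈ -23.7 km, y ≈ -42.6 km

Circle about each station: (x + 57.8)² + (y − 47.2)² = 96.06²; (x + 38.3)² + (y − 1.6)² = 46.55²; (x + 60.2)² + (y + 17.6)² = 44.24².
Subtracting the BDM equation from the MCB and SAO equations removes the quadratic terms:
39.0 x − 91.2 y = 2961.39
-4.8 x − 129.6 y = 5635.47
Solving the 2×2 system: x ≈ -23.7, y ≈ -42.6 km.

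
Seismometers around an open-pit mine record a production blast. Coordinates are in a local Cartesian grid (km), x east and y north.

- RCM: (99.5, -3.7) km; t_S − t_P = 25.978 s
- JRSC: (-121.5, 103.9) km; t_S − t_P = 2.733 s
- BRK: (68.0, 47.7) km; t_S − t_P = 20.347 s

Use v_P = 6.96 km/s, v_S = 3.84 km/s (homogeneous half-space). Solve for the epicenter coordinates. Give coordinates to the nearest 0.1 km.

-99.5 km east, 95.9 km north

Distance from S−P lag: d = Δt · v_P v_S / (v_P − v_S) = Δt · (6.96·3.84)/(6.96−3.84) ≈ 8.5662·Δt.
So d_RCM = 222.53, d_JRSC = 23.41, d_BRK = 174.30 km.
Circle about each station: (x − 99.5)² + (y + 3.7)² = 222.53²; (x + 121.5)² + (y − 103.9)² = 23.41²; (x − 68.0)² + (y − 47.7)² = 174.30².
Subtracting pairs of circle equations eliminates x²+y² and gives linear equations (the radical axes):
-442.0 x + 215.2 y = 64615.09
-63.0 x + 102.8 y = 16124.46
Solving the 2×2 system: x ≈ -99.5, y ≈ 95.9 km.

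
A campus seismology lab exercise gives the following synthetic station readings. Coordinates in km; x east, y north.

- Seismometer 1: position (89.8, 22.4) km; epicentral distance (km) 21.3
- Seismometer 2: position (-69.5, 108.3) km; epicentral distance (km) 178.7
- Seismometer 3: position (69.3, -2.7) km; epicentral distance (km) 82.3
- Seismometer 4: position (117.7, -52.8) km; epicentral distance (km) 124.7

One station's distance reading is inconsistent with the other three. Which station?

Solve using three stations at a time. Using Seismometer 2, Seismometer 3, Seismometer 4 (subtract circle equations pairwise → linear system) gives (x, y) ≈ (105.2, 71.2).
Distances from that point to each station vs reported:
  Seismometer 1: calculated 51.2 vs reported 21.3 → residual 29.9 km
  Seismometer 2: calculated 178.6 vs reported 178.7 → residual 0.1 km
  Seismometer 3: calculated 82.1 vs reported 82.3 → residual 0.2 km
  Seismometer 4: calculated 124.6 vs reported 124.7 → residual 0.1 km
Seismometer 2, Seismometer 3, Seismometer 4 are mutually consistent (residuals ≈ 0); Seismometer 1 is off by 29.9 km.

Seismometer 1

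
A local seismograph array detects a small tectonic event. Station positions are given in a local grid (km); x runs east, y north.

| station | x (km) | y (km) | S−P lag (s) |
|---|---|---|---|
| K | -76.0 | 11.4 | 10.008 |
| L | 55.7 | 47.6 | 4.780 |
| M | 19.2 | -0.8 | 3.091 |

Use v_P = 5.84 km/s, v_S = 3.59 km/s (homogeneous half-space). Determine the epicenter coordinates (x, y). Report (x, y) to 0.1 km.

15.8 km east, 27.8 km north

Distance from S−P lag: d = Δt · v_P v_S / (v_P − v_S) = Δt · (5.84·3.59)/(5.84−3.59) ≈ 9.3180·Δt.
So d_K = 93.25, d_L = 44.54, d_M = 28.80 km.
Circle about each station: (x + 76.0)² + (y − 11.4)² = 93.25²; (x − 55.7)² + (y − 47.6)² = 44.54²; (x − 19.2)² + (y + 0.8)² = 28.80².
Subtracting the K equation from the L and M equations removes the quadratic terms:
263.4 x + 72.4 y = 6174.04
190.4 x − 24.4 y = 2329.44
Solving the 2×2 system: x ≈ 15.8, y ≈ 27.8 km.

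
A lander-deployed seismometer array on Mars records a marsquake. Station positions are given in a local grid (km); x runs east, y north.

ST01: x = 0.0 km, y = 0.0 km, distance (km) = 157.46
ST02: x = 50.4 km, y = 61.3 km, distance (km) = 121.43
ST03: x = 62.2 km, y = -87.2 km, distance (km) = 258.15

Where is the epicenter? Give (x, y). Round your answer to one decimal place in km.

Circle about each station: x² + y² = 157.46²; (x − 50.4)² + (y − 61.3)² = 121.43²; (x − 62.2)² + (y + 87.2)² = 258.15².
Subtracting pairs of circle equations eliminates x²+y² and gives linear equations (the radical axes):
100.8 x + 122.6 y = 16346.26
124.4 x − 174.4 y = -30375.09
Solving the 2×2 system: x ≈ -26.6, y ≈ 155.2 km.
Check against ST01 (with the unrounded x, y): √(x²+y²) = 157.46 ≈ 157.46 km. ✓

-26.6 km east, 155.2 km north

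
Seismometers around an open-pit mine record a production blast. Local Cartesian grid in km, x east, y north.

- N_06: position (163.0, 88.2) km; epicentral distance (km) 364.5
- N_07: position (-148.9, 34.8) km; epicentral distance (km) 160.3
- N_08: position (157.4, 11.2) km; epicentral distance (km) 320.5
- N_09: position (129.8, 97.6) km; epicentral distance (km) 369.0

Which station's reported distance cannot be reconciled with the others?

N_09

Solve using three stations at a time. Using N_06, N_07, N_08 (subtract circle equations pairwise → linear system) gives (x, y) ≈ (-132.9, -124.7).
Distances from that point to each station vs reported:
  N_06: calculated 364.5 vs reported 364.5 → residual 0.0 km
  N_07: calculated 160.3 vs reported 160.3 → residual 0.0 km
  N_08: calculated 320.5 vs reported 320.5 → residual 0.0 km
  N_09: calculated 344.1 vs reported 369.0 → residual 24.9 km
N_06, N_07, N_08 are mutually consistent (residuals ≈ 0); N_09 is off by 24.9 km.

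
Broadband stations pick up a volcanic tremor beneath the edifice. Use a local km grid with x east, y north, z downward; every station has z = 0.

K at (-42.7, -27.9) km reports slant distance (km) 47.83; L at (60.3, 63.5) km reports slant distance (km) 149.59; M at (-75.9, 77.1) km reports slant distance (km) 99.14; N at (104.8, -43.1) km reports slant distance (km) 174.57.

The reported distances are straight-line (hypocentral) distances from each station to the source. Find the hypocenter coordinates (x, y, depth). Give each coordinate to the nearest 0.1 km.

x ≈ -62.1 km, y ≈ -12.2 km, depth ≈ 40.8 km

Each station gives a sphere (x−x_i)² + (y−y_i)² + z² = d_i² (stations at z=0).
Subtracting the K sphere from L and M: z² cancels, leaving linear equations in x and y:
206.0 x + 182.8 y = -15022.82
-66.4 x + 210.0 y = 1562.49
Solving: x ≈ -62.104, y ≈ -12.196 km (keep extra digits for the depth step; rounded: -62.1, -12.2).
Then from the K sphere: z² = 47.83² − (x + 42.7)² − (y + 27.9)² with x = -62.104, y = -12.196, so z ≈ 40.799 ≈ 40.8 km.
Check against N (with the unrounded solution): distance 174.58 ≈ 174.57 km. ✓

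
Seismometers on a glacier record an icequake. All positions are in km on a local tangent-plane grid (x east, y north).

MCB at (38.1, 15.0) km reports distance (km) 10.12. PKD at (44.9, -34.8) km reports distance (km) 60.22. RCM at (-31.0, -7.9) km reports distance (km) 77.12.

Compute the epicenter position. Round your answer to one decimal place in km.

38.7 km east, 25.1 km north

Circle about each station: (x − 38.1)² + (y − 15.0)² = 10.12²; (x − 44.9)² + (y + 34.8)² = 60.22²; (x + 31.0)² + (y + 7.9)² = 77.12².
Subtracting pairs of circle equations eliminates x²+y² and gives linear equations (the radical axes):
13.6 x − 99.6 y = -1973.59
-138.2 x − 45.8 y = -6498.28
Solving the 2×2 system: x ≈ 38.7, y ≈ 25.1 km.
Check against MCB (with the unrounded x, y): √((x − 38.1)²+(y − 15.0)²) = 10.12 ≈ 10.12 km. ✓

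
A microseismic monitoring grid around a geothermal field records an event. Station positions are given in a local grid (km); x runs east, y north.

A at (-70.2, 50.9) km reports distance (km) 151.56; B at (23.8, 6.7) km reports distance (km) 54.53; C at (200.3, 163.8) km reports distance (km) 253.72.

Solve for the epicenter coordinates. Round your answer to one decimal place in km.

Circle about each station: (x + 70.2)² + (y − 50.9)² = 151.56²; (x − 23.8)² + (y − 6.7)² = 54.53²; (x − 200.3)² + (y − 163.8)² = 253.72².
Subtracting the A equation from the B and C equations removes the quadratic terms:
188.0 x − 88.4 y = 13089.39
541.0 x + 225.8 y = 18028.28
Solving the 2×2 system: x ≈ 50.4, y ≈ -40.9 km.
Check against A (with the unrounded x, y): √((x + 70.2)²+(y − 50.9)²) = 151.56 ≈ 151.56 km. ✓

50.4 km east, -40.9 km north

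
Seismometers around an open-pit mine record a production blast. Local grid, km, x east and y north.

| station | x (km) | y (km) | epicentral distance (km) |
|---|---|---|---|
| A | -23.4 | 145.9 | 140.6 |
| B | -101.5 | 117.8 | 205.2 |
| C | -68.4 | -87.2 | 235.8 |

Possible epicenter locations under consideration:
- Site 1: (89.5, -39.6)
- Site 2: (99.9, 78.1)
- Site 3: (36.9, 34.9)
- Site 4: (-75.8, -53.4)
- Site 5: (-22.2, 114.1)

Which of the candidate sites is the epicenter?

Site 2

For each candidate, compare |candidate − station| to the reported distance:
Site 1: residuals A 76.6, B 42.3, C 70.9 → max 76.6 km
Site 2: residuals A 0.1, B 0.1, C 0.1 → max 0.1 km
Site 3: residuals A 14.3, B 43.9, C 74.6 → max 74.6 km
Site 4: residuals A 65.5, B 32.1, C 201.2 → max 201.2 km
Site 5: residuals A 108.8, B 125.8, C 29.3 → max 125.8 km
Only Site 2 has all residuals ≈ 0.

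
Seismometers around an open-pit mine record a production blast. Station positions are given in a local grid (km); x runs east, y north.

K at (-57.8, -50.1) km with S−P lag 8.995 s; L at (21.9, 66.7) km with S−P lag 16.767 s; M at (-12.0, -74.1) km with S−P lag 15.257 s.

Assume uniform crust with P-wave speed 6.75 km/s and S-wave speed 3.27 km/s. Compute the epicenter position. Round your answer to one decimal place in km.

-65.7 km east, 6.4 km north

Distance from S−P lag: d = Δt · v_P v_S / (v_P − v_S) = Δt · (6.75·3.27)/(6.75−3.27) ≈ 6.3427·Δt.
So d_K = 57.05, d_L = 106.35, d_M = 96.77 km.
Circle about each station: (x + 57.8)² + (y + 50.1)² = 57.05²; (x − 21.9)² + (y − 66.7)² = 106.35²; (x + 12.0)² + (y + 74.1)² = 96.77².
Subtracting pairs of circle equations eliminates x²+y² and gives linear equations (the radical axes):
159.4 x + 233.6 y = -8977.97
91.6 x − 48.0 y = -6325.77
Solving the 2×2 system: x ≈ -65.7, y ≈ 6.4 km.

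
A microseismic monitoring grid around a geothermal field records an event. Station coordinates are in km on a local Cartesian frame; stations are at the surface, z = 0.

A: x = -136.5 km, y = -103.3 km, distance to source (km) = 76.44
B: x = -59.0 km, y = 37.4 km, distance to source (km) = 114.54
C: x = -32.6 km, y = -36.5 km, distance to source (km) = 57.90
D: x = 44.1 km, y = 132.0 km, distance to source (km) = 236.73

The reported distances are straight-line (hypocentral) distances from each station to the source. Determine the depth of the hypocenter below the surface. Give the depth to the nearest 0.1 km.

Each station gives a sphere (x−x_i)² + (y−y_i)² + z² = d_i² (stations at z=0).
Subtracting the A sphere from B and C: z² cancels, leaving linear equations in x and y:
155.0 x + 281.4 y = -31699.72
207.8 x + 133.6 y = -24417.47
Solving: x ≈ -69.796, y ≈ -74.205 km (keep extra digits for the depth step; rounded: -69.8, -74.2).
Then from the A sphere: z² = 76.44² − (x + 136.5)² − (y + 103.3)² with x = -69.796, y = -74.205, so z ≈ 23.391 ≈ 23.4 km.

depth ≈ 23.4 km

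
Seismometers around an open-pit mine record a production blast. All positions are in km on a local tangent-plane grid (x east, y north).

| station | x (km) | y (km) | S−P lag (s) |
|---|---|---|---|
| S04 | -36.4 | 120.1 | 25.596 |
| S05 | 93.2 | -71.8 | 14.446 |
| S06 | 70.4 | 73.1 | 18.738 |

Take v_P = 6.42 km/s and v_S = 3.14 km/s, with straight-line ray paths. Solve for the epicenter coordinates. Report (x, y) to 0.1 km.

x ≈ 15.8 km, y ≈ -28.3 km

Distance from S−P lag: d = Δt · v_P v_S / (v_P − v_S) = Δt · (6.42·3.14)/(6.42−3.14) ≈ 6.1460·Δt.
So d_S04 = 157.31, d_S05 = 88.78, d_S06 = 115.16 km.
Circle about each station: (x + 36.4)² + (y − 120.1)² = 157.31²; (x − 93.2)² + (y + 71.8)² = 88.78²; (x − 70.4)² + (y − 73.1)² = 115.16².
Subtracting pairs of circle equations eliminates x²+y² and gives linear equations (the radical axes):
259.2 x − 383.8 y = 14957.06
213.6 x − 94.0 y = 6035.41
Solving the 2×2 system: x ≈ 15.8, y ≈ -28.3 km.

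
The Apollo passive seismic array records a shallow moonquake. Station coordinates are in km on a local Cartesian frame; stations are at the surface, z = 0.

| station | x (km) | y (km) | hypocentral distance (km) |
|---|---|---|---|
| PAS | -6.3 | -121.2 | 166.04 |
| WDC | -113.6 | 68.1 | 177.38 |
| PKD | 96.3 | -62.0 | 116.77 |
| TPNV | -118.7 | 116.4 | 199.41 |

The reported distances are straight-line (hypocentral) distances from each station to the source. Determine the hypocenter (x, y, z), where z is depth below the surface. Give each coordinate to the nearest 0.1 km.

Each station gives a sphere (x−x_i)² + (y−y_i)² + z² = d_i² (stations at z=0).
Subtracting the PAS sphere from WDC and PKD: z² cancels, leaving linear equations in x and y:
-214.6 x + 378.6 y = -1080.94
205.2 x + 118.4 y = 12322.61
Solving: x ≈ 46.493, y ≈ 23.498 km (keep extra digits for the depth step; rounded: 46.5, 23.5).
Then from the PAS sphere: z² = 166.04² − (x + 6.3)² − (y + 121.2)² with x = 46.493, y = 23.498, so z ≈ 62.005 ≈ 62.0 km.

(46.5, 23.5, 62.0)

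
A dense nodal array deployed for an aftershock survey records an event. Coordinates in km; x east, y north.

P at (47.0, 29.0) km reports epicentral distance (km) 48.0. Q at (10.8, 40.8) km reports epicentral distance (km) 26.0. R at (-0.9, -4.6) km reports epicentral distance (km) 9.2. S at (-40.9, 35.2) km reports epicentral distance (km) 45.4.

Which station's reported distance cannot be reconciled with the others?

R

Solve using three stations at a time. Using P, Q, S (subtract circle equations pairwise → linear system) gives (x, y) ≈ (0.6, 17.1).
Distances from that point to each station vs reported:
  P: calculated 47.9 vs reported 48.0 → residual 0.1 km
  Q: calculated 25.8 vs reported 26.0 → residual 0.2 km
  R: calculated 21.7 vs reported 9.2 → residual 12.5 km
  S: calculated 45.3 vs reported 45.4 → residual 0.1 km
P, Q, S are mutually consistent (residuals ≈ 0); R is off by 12.5 km.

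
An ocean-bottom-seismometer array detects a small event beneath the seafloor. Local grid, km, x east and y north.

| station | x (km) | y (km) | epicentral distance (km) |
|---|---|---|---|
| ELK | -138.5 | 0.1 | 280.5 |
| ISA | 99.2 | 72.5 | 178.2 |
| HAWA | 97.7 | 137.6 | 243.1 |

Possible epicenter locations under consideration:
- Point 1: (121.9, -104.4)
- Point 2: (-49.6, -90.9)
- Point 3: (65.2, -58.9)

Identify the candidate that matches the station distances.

For each candidate, compare |candidate − station| to the reported distance:
Point 1: residuals ELK 0.1, ISA 0.2, HAWA 0.1 → max 0.2 km
Point 2: residuals ELK 153.3, ISA 42.8, HAWA 28.8 → max 153.3 km
Point 3: residuals ELK 68.4, ISA 42.5, HAWA 43.9 → max 68.4 km
Only Point 1 has all residuals ≈ 0.

Point 1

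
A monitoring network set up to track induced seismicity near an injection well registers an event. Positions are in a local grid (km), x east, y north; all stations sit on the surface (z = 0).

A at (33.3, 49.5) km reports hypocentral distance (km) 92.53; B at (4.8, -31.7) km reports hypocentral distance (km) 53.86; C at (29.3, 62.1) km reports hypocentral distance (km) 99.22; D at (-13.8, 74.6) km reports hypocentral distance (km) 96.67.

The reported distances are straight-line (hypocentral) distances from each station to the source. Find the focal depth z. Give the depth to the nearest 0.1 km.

42.7 km

Each station gives a sphere (x−x_i)² + (y−y_i)² + z² = d_i² (stations at z=0).
Subtracting the A sphere from B and C: z² cancels, leaving linear equations in x and y:
-57.0 x − 162.4 y = 3129.69
-8.0 x + 25.2 y = -127.05
Solving: x ≈ -21.288, y ≈ -11.800 km (keep extra digits for the depth step; rounded: -21.3, -11.8).
Then from the A sphere: z² = 92.53² − (x − 33.3)² − (y − 49.5)² with x = -21.288, y = -11.800, so z ≈ 42.711 ≈ 42.7 km.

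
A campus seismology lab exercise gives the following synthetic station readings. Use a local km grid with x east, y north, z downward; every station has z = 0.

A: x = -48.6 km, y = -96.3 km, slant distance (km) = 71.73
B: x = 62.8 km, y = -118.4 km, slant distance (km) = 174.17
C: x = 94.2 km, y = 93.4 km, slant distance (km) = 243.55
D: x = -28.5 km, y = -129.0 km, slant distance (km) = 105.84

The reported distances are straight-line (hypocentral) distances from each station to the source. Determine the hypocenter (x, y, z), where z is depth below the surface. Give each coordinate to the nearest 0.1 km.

Each station gives a sphere (x−x_i)² + (y−y_i)² + z² = d_i² (stations at z=0).
Subtracting the A sphere from B and C: z² cancels, leaving linear equations in x and y:
222.8 x − 44.2 y = -18863.25
285.6 x + 379.4 y = -48209.86
Solving: x ≈ -95.597, y ≈ -55.107 km (keep extra digits for the depth step; rounded: -95.6, -55.1).
Then from the A sphere: z² = 71.73² − (x + 48.6)² − (y + 96.3)² with x = -95.597, y = -55.107, so z ≈ 35.208 ≈ 35.2 km.

(-95.6, -55.1, 35.2)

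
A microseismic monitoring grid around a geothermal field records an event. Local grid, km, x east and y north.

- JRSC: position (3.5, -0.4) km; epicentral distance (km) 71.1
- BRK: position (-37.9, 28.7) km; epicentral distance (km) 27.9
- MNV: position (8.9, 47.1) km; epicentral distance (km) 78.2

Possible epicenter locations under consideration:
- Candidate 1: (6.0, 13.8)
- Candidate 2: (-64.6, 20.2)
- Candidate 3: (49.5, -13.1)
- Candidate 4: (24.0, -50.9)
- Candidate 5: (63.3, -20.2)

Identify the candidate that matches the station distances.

For each candidate, compare |candidate − station| to the reported distance:
Candidate 1: residuals JRSC 56.7, BRK 18.5, MNV 44.8 → max 56.7 km
Candidate 2: residuals JRSC 0.0, BRK 0.1, MNV 0.1 → max 0.1 km
Candidate 3: residuals JRSC 23.4, BRK 69.0, MNV 5.6 → max 69.0 km
Candidate 4: residuals JRSC 16.6, BRK 72.9, MNV 21.0 → max 72.9 km
Candidate 5: residuals JRSC 8.1, BRK 84.5, MNV 8.3 → max 84.5 km
Only Candidate 2 has all residuals ≈ 0.

Candidate 2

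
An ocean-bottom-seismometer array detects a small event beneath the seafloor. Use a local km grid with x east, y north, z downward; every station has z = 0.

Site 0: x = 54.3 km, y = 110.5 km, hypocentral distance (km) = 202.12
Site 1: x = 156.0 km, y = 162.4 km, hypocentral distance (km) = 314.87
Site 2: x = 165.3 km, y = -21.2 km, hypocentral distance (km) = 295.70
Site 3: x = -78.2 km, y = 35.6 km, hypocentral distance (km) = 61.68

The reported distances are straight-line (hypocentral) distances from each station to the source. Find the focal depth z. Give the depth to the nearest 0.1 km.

Each station gives a sphere (x−x_i)² + (y−y_i)² + z² = d_i² (stations at z=0).
Subtracting the Site 0 sphere from Site 1 and Site 2: z² cancels, leaving linear equations in x and y:
203.4 x + 103.8 y = -22739.60
222.0 x − 263.4 y = -33971.21
Solving: x ≈ -124.196, y ≈ 24.296 km (keep extra digits for the depth step; rounded: -124.2, 24.3).
Then from the Site 0 sphere: z² = 202.12² − (x − 54.3)² − (y − 110.5)² with x = -124.196, y = 24.296, so z ≈ 39.504 ≈ 39.5 km.
Check against Site 3 (with the unrounded solution): distance 61.68 ≈ 61.68 km. ✓

z ≈ 39.5 km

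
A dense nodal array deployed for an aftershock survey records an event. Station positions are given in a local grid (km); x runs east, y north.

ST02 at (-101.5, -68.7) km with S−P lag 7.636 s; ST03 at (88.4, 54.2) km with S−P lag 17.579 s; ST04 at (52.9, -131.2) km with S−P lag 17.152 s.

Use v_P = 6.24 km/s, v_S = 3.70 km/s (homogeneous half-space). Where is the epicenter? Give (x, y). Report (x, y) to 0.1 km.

Distance from S−P lag: d = Δt · v_P v_S / (v_P − v_S) = Δt · (6.24·3.70)/(6.24−3.70) ≈ 9.0898·Δt.
So d_ST02 = 69.41, d_ST03 = 159.79, d_ST04 = 155.91 km.
Circle about each station: (x + 101.5)² + (y + 68.7)² = 69.41²; (x − 88.4)² + (y − 54.2)² = 159.79²; (x − 52.9)² + (y + 131.2)² = 155.91².
Subtracting the ST02 equation from the ST03 and ST04 equations removes the quadratic terms:
379.8 x + 245.8 y = -24984.84
308.8 x − 125.0 y = -14500.27
Solving the 2×2 system: x ≈ -54.2, y ≈ -17.9 km.

x ≈ -54.2 km, y ≈ -17.9 km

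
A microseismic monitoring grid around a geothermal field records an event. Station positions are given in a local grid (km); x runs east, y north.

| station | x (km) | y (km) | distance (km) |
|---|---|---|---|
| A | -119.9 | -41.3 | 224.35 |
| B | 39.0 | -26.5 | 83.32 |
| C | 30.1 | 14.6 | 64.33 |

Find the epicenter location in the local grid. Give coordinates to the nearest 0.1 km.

Circle about each station: (x + 119.9)² + (y + 41.3)² = 224.35²; (x − 39.0)² + (y + 26.5)² = 83.32²; (x − 30.1)² + (y − 14.6)² = 64.33².
Subtracting the A equation from the B and C equations removes the quadratic terms:
317.8 x + 29.6 y = 29532.25
300.0 x + 111.8 y = 31232.04
Solving the 2×2 system: x ≈ 89.2, y ≈ 40.0 km.

89.2 km east, 40.0 km north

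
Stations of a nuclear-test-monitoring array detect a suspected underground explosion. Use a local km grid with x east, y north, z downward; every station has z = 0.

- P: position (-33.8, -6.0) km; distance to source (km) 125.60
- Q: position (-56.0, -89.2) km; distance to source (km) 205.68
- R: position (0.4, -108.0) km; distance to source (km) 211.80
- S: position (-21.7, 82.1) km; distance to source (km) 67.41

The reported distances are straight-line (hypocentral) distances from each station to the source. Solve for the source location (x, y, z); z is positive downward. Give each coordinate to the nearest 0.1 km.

Each station gives a sphere (x−x_i)² + (y−y_i)² + z² = d_i² (stations at z=0).
Subtracting the P sphere from Q and R: z² cancels, leaving linear equations in x and y:
-44.4 x − 166.4 y = -16614.70
68.4 x − 204.0 y = -18598.16
Solving: x ≈ 14.417, y ≈ 96.001 km (keep extra digits for the depth step; rounded: 14.4, 96.0).
Then from the P sphere: z² = 125.60² − (x + 33.8)² − (y + 6.0)² with x = 14.417, y = 96.001, so z ≈ 55.193 ≈ 55.2 km.

(14.4, 96.0, 55.2)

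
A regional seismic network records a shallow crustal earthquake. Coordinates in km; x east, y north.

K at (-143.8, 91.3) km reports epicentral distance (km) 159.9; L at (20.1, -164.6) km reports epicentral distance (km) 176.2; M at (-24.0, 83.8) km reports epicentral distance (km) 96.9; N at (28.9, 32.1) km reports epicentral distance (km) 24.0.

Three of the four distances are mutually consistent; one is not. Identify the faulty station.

K

Solve using three stations at a time. Using L, M, N (subtract circle equations pairwise → linear system) gives (x, y) ≈ (39.4, 10.5).
Distances from that point to each station vs reported:
  K: calculated 200.2 vs reported 159.9 → residual 40.3 km
  L: calculated 176.2 vs reported 176.2 → residual 0.0 km
  M: calculated 96.9 vs reported 96.9 → residual 0.0 km
  N: calculated 24.0 vs reported 24.0 → residual 0.0 km
L, M, N are mutually consistent (residuals ≈ 0); K is off by 40.3 km.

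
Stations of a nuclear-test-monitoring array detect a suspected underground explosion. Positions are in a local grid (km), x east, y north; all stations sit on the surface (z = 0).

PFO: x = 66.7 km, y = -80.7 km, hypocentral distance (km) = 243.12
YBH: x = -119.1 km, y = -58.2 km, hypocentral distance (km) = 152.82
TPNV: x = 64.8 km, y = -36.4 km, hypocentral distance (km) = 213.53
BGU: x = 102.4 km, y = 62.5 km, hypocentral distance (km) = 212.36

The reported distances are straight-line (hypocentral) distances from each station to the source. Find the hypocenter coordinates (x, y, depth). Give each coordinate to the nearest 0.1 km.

Each station gives a sphere (x−x_i)² + (y−y_i)² + z² = d_i² (stations at z=0).
Subtracting the PFO sphere from YBH and TPNV: z² cancels, leaving linear equations in x and y:
-371.6 x + 45.0 y = 42364.05
-3.8 x + 88.6 y = 8074.89
Solving: x ≈ -103.505, y ≈ 86.699 km (keep extra digits for the depth step; rounded: -103.5, 86.7).
Then from the PFO sphere: z² = 243.12² − (x − 66.7)² − (y + 80.7)² with x = -103.505, y = 86.699, so z ≈ 45.991 ≈ 46.0 km.

x ≈ -103.5 km, y ≈ 86.7 km, depth ≈ 46.0 km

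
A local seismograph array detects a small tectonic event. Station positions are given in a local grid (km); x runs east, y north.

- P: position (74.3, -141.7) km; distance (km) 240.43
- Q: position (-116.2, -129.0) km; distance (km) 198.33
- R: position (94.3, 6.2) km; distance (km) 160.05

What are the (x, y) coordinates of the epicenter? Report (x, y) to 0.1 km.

Circle about each station: (x − 74.3)² + (y + 141.7)² = 240.43²; (x + 116.2)² + (y + 129.0)² = 198.33²; (x − 94.3)² + (y − 6.2)² = 160.05².
Subtracting the P equation from the Q and R equations removes the quadratic terms:
-381.0 x + 25.4 y = 23015.86
40.0 x + 295.8 y = 15522.13
Solving the 2×2 system: x ≈ -56.4, y ≈ 60.1 km.

x ≈ -56.4 km, y ≈ 60.1 km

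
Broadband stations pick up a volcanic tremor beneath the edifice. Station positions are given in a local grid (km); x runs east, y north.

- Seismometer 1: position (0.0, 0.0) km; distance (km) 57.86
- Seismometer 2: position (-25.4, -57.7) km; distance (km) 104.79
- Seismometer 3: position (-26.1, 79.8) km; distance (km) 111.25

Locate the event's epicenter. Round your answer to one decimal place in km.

57.5 km east, 6.4 km north

Circle about each station: x² + y² = 57.86²; (x + 25.4)² + (y + 57.7)² = 104.79²; (x + 26.1)² + (y − 79.8)² = 111.25².
Subtracting the Seismometer 1 equation from the Seismometer 2 and Seismometer 3 equations removes the quadratic terms:
-50.8 x − 115.4 y = -3658.71
-52.2 x + 159.6 y = -1979.53
Solving the 2×2 system: x ≈ 57.5, y ≈ 6.4 km.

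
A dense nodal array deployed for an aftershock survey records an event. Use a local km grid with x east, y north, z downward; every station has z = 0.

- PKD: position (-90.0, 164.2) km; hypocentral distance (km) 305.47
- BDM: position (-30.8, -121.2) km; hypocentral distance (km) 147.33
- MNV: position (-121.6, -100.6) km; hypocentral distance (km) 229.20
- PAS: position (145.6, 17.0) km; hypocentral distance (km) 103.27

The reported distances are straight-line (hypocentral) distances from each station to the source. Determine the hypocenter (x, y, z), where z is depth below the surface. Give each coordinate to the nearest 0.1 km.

(102.8, -70.1, 35.3)

Each station gives a sphere (x−x_i)² + (y−y_i)² + z² = d_i² (stations at z=0).
Subtracting the PKD sphere from BDM and MNV: z² cancels, leaving linear equations in x and y:
118.4 x − 570.8 y = 52182.23
-63.2 x − 529.6 y = 30624.56
Solving: x ≈ 102.807, y ≈ -70.094 km (keep extra digits for the depth step; rounded: 102.8, -70.1).
Then from the PKD sphere: z² = 305.47² − (x + 90.0)² − (y − 164.2)² with x = 102.807, y = -70.094, so z ≈ 35.266 ≈ 35.3 km.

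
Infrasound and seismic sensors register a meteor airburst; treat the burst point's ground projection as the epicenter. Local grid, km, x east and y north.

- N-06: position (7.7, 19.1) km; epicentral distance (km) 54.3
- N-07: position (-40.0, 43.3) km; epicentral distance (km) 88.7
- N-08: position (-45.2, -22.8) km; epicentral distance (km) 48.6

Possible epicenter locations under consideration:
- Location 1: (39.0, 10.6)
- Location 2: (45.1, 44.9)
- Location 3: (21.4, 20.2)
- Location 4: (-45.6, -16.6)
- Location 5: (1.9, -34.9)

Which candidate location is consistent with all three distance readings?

Location 5

For each candidate, compare |candidate − station| to the reported distance:
Location 1: residuals N-06 21.9, N-07 3.2, N-08 42.0 → max 42.0 km
Location 2: residuals N-06 8.9, N-07 3.6, N-08 64.3 → max 64.3 km
Location 3: residuals N-06 40.6, N-07 23.1, N-08 30.7 → max 40.6 km
Location 4: residuals N-06 9.9, N-07 28.5, N-08 42.4 → max 42.4 km
Location 5: residuals N-06 0.0, N-07 0.0, N-08 0.0 → max 0.0 km
Only Location 5 has all residuals ≈ 0.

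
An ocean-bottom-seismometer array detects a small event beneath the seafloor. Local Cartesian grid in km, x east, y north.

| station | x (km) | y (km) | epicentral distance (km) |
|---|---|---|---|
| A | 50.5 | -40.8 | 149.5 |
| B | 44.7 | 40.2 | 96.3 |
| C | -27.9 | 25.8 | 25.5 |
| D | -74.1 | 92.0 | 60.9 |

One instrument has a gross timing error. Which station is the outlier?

Solve using three stations at a time. Using B, C, D (subtract circle equations pairwise → linear system) gives (x, y) ≈ (-51.5, 35.5).
Distances from that point to each station vs reported:
  A: calculated 127.3 vs reported 149.5 → residual 22.2 km
  B: calculated 96.3 vs reported 96.3 → residual 0.0 km
  C: calculated 25.5 vs reported 25.5 → residual 0.0 km
  D: calculated 60.9 vs reported 60.9 → residual 0.0 km
B, C, D are mutually consistent (residuals ≈ 0); A is off by 22.2 km.

A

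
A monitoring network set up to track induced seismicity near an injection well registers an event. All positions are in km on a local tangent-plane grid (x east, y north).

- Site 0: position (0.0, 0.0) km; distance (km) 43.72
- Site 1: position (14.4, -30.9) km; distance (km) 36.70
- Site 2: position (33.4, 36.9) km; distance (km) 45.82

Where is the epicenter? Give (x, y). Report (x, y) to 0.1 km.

Circle about each station: x² + y² = 43.72²; (x − 14.4)² + (y + 30.9)² = 36.70²; (x − 33.4)² + (y − 36.9)² = 45.82².
Subtracting the Site 0 equation from the Site 1 and Site 2 equations removes the quadratic terms:
28.8 x − 61.8 y = 1726.72
66.8 x + 73.8 y = 2289.14
Solving the 2×2 system: x ≈ 43.0, y ≈ -7.9 km.
Check against Site 0 (with the unrounded x, y): √(x²+y²) = 43.72 ≈ 43.72 km. ✓

43.0 km east, -7.9 km north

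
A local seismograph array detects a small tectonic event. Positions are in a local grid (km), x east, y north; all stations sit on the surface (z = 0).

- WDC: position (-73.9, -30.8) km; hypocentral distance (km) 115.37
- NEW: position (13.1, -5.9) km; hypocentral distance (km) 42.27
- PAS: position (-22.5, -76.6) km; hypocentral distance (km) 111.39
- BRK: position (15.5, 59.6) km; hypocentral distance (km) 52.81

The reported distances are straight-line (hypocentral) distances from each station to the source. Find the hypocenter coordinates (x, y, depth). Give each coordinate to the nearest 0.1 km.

Each station gives a sphere (x−x_i)² + (y−y_i)² + z² = d_i² (stations at z=0).
Subtracting the WDC sphere from NEW and PAS: z² cancels, leaving linear equations in x and y:
174.0 x + 49.8 y = 5320.05
102.8 x − 91.6 y = 866.46
Solving: x ≈ 25.191, y ≈ 18.812 km (keep extra digits for the depth step; rounded: 25.2, 18.8).
Then from the WDC sphere: z² = 115.37² − (x + 73.9)² − (y + 30.8)² with x = 25.191, y = 18.812, so z ≈ 32.091 ≈ 32.1 km.

x ≈ 25.2 km, y ≈ 18.8 km, depth ≈ 32.1 km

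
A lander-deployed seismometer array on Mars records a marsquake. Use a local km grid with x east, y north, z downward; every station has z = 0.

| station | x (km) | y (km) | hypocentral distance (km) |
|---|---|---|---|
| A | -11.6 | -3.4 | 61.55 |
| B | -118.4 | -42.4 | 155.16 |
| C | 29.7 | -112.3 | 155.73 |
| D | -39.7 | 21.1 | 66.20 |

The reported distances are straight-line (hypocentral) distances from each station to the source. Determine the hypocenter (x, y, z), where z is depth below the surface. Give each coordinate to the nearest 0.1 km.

(8.5, 35.9, 42.9)

Each station gives a sphere (x−x_i)² + (y−y_i)² + z² = d_i² (stations at z=0).
Subtracting the A sphere from B and C: z² cancels, leaving linear equations in x and y:
-213.6 x − 78.0 y = -4616.02
82.6 x − 217.8 y = -7116.17
Solving: x ≈ 8.502, y ≈ 35.897 km (keep extra digits for the depth step; rounded: 8.5, 35.9).
Then from the A sphere: z² = 61.55² − (x + 11.6)² − (y + 3.4)² with x = 8.502, y = 35.897, so z ≈ 42.896 ≈ 42.9 km.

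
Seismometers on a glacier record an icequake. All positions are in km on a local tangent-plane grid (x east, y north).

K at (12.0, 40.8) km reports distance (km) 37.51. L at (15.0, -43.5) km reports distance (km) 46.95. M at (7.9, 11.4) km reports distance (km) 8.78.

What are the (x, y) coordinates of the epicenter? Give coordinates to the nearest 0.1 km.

Circle about each station: (x − 12.0)² + (y − 40.8)² = 37.51²; (x − 15.0)² + (y + 43.5)² = 46.95²; (x − 7.9)² + (y − 11.4)² = 8.78².
Subtracting the K equation from the L and M equations removes the quadratic terms:
6.0 x − 168.6 y = -488.69
-8.2 x − 58.8 y = -286.36
Solving the 2×2 system: x ≈ 11.3, y ≈ 3.3 km.

11.3 km east, 3.3 km north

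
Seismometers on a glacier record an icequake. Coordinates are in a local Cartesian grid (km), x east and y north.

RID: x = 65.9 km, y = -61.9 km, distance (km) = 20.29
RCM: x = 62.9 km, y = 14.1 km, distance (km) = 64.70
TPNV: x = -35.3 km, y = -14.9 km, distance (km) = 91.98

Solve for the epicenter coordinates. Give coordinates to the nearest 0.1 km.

Circle about each station: (x − 65.9)² + (y + 61.9)² = 20.29²; (x − 62.9)² + (y − 14.1)² = 64.70²; (x + 35.3)² + (y + 14.9)² = 91.98².
Subtracting pairs of circle equations eliminates x²+y² and gives linear equations (the radical axes):
-6.0 x + 152.0 y = -7793.61
-202.4 x + 94.0 y = -14754.96
Solving the 2×2 system: x ≈ 50.0, y ≈ -49.3 km.
Check against RID (with the unrounded x, y): √((x − 65.9)²+(y + 61.9)²) = 20.28 ≈ 20.29 km. ✓

x ≈ 50.0 km, y ≈ -49.3 km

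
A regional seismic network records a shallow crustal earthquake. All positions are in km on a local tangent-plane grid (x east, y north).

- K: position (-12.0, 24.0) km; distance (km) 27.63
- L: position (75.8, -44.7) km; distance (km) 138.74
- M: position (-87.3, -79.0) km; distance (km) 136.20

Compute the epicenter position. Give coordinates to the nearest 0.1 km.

Circle about each station: (x + 12.0)² + (y − 24.0)² = 27.63²; (x − 75.8)² + (y + 44.7)² = 138.74²; (x + 87.3)² + (y + 79.0)² = 136.20².
Subtracting the K equation from the L and M equations removes the quadratic terms:
175.6 x − 137.4 y = -11461.64
-150.6 x − 206.0 y = -4644.73
Solving the 2×2 system: x ≈ -30.3, y ≈ 44.7 km.

x ≈ -30.3 km, y ≈ 44.7 km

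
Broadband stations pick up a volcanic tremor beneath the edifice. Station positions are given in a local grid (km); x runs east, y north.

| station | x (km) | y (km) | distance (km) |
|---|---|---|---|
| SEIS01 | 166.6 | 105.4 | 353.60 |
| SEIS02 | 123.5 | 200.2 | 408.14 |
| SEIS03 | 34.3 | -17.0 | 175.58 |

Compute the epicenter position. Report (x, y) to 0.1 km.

Circle about each station: (x − 166.6)² + (y − 105.4)² = 353.60²; (x − 123.5)² + (y − 200.2)² = 408.14²; (x − 34.3)² + (y + 17.0)² = 175.58².
Subtracting the SEIS01 equation from the SEIS02 and SEIS03 equations removes the quadratic terms:
-86.2 x + 189.6 y = -25077.73
-264.6 x − 244.8 y = 56805.39
Solving the 2×2 system: x ≈ -65.0, y ≈ -161.8 km.

-65.0 km east, -161.8 km north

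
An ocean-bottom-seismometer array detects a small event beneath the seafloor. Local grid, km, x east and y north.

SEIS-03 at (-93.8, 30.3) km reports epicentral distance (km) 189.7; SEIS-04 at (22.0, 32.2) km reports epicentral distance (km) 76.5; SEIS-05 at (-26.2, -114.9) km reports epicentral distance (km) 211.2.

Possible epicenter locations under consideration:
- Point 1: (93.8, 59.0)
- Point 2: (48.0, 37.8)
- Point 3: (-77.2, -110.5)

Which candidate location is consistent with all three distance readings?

Point 1

For each candidate, compare |candidate − station| to the reported distance:
Point 1: residuals SEIS-03 0.1, SEIS-04 0.1, SEIS-05 0.1 → max 0.1 km
Point 2: residuals SEIS-03 47.7, SEIS-04 49.9, SEIS-05 41.4 → max 49.9 km
Point 3: residuals SEIS-03 47.9, SEIS-04 97.3, SEIS-05 160.0 → max 160.0 km
Only Point 1 has all residuals ≈ 0.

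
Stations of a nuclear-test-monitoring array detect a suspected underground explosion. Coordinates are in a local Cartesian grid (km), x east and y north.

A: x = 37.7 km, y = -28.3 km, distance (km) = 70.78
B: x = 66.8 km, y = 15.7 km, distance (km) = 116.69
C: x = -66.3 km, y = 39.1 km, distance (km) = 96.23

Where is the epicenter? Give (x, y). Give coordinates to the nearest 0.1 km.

-29.7 km east, -49.9 km north

Circle about each station: (x − 37.7)² + (y + 28.3)² = 70.78²; (x − 66.8)² + (y − 15.7)² = 116.69²; (x + 66.3)² + (y − 39.1)² = 96.23².
Subtracting pairs of circle equations eliminates x²+y² and gives linear equations (the radical axes):
58.2 x + 88.0 y = -6120.20
-208.0 x + 134.8 y = -548.08
Solving the 2×2 system: x ≈ -29.7, y ≈ -49.9 km.
Check against A (with the unrounded x, y): √((x − 37.7)²+(y + 28.3)²) = 70.78 ≈ 70.78 km. ✓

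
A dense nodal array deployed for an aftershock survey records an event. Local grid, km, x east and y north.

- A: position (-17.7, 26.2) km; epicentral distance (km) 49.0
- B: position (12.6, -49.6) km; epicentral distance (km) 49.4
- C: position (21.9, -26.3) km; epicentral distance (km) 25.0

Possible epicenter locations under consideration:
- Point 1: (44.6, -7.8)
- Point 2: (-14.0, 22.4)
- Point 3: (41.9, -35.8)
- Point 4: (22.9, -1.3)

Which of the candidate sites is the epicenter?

Point 4

For each candidate, compare |candidate − station| to the reported distance:
Point 1: residuals A 22.0, B 3.2, C 4.3 → max 22.0 km
Point 2: residuals A 43.7, B 27.4, C 35.5 → max 43.7 km
Point 3: residuals A 37.0, B 17.0, C 2.9 → max 37.0 km
Point 4: residuals A 0.0, B 0.0, C 0.0 → max 0.0 km
Only Point 4 has all residuals ≈ 0.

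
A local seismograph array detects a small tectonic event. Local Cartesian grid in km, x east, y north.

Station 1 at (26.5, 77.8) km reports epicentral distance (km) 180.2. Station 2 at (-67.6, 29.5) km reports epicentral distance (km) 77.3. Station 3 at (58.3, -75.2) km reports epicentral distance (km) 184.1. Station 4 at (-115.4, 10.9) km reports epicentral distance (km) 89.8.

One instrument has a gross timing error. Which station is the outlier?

Solve using three stations at a time. Using Station 1, Station 2, Station 3 (subtract circle equations pairwise → linear system) gives (x, y) ≈ (-119.6, -27.7).
Distances from that point to each station vs reported:
  Station 1: calculated 180.2 vs reported 180.2 → residual 0.0 km
  Station 2: calculated 77.3 vs reported 77.3 → residual 0.0 km
  Station 3: calculated 184.1 vs reported 184.1 → residual 0.0 km
  Station 4: calculated 38.8 vs reported 89.8 → residual 51.0 km
Station 1, Station 2, Station 3 are mutually consistent (residuals ≈ 0); Station 4 is off by 51.0 km.

Station 4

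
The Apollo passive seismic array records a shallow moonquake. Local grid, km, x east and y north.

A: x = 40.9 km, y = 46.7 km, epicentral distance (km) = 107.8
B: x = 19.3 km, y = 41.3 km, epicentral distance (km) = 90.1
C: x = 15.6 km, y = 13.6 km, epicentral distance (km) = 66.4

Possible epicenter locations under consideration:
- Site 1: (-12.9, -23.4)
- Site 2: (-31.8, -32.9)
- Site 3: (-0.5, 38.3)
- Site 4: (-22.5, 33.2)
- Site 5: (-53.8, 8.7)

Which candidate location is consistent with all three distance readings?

Site 2

For each candidate, compare |candidate − station| to the reported distance:
Site 1: residuals A 19.4, B 17.8, C 19.7 → max 19.7 km
Site 2: residuals A 0.0, B 0.0, C 0.0 → max 0.0 km
Site 3: residuals A 65.6, B 70.1, C 36.9 → max 70.1 km
Site 4: residuals A 43.0, B 47.5, C 23.6 → max 47.5 km
Site 5: residuals A 5.8, B 10.1, C 3.2 → max 10.1 km
Only Site 2 has all residuals ≈ 0.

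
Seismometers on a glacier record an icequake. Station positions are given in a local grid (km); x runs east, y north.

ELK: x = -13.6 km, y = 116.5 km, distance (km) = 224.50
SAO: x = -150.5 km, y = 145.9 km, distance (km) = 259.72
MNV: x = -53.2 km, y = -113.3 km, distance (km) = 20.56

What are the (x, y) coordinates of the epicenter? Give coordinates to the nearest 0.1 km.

Circle about each station: (x + 13.6)² + (y − 116.5)² = 224.50²; (x + 150.5)² + (y − 145.9)² = 259.72²; (x + 53.2)² + (y + 113.3)² = 20.56².
Subtracting pairs of circle equations eliminates x²+y² and gives linear equations (the radical axes):
-273.8 x + 58.8 y = 13125.62
-79.2 x − 459.6 y = 51887.46
Solving the 2×2 system: x ≈ -69.6, y ≈ -100.9 km.
Check against ELK (with the unrounded x, y): √((x + 13.6)²+(y − 116.5)²) = 224.50 ≈ 224.50 km. ✓

-69.6 km east, -100.9 km north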